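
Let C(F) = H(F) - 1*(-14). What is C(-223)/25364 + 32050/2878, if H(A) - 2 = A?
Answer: 406160227/36498796 ≈ 11.128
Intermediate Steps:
H(A) = 2 + A
C(F) = 16 + F (C(F) = (2 + F) - 1*(-14) = (2 + F) + 14 = 16 + F)
C(-223)/25364 + 32050/2878 = (16 - 223)/25364 + 32050/2878 = -207*1/25364 + 32050*(1/2878) = -207/25364 + 16025/1439 = 406160227/36498796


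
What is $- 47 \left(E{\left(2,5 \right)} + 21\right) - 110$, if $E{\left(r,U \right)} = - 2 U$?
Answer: $-627$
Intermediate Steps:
$- 47 \left(E{\left(2,5 \right)} + 21\right) - 110 = - 47 \left(\left(-2\right) 5 + 21\right) - 110 = - 47 \left(-10 + 21\right) - 110 = \left(-47\right) 11 - 110 = -517 - 110 = -627$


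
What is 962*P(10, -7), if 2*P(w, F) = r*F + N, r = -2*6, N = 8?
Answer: 44252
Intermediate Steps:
r = -12
P(w, F) = 4 - 6*F (P(w, F) = (-12*F + 8)/2 = (8 - 12*F)/2 = 4 - 6*F)
962*P(10, -7) = 962*(4 - 6*(-7)) = 962*(4 + 42) = 962*46 = 44252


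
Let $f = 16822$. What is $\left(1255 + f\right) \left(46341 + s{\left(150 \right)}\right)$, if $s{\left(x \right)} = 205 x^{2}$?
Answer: $84217868757$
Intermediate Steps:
$\left(1255 + f\right) \left(46341 + s{\left(150 \right)}\right) = \left(1255 + 16822\right) \left(46341 + 205 \cdot 150^{2}\right) = 18077 \left(46341 + 205 \cdot 22500\right) = 18077 \left(46341 + 4612500\right) = 18077 \cdot 4658841 = 84217868757$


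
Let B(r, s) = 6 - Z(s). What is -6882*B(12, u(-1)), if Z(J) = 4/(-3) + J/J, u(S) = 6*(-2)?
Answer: -43586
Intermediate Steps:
u(S) = -12
Z(J) = -⅓ (Z(J) = 4*(-⅓) + 1 = -4/3 + 1 = -⅓)
B(r, s) = 19/3 (B(r, s) = 6 - 1*(-⅓) = 6 + ⅓ = 19/3)
-6882*B(12, u(-1)) = -6882*19/3 = -43586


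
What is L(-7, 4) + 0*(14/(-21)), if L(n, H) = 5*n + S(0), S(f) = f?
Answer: -35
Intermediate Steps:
L(n, H) = 5*n (L(n, H) = 5*n + 0 = 5*n)
L(-7, 4) + 0*(14/(-21)) = 5*(-7) + 0*(14/(-21)) = -35 + 0*(14*(-1/21)) = -35 + 0*(-⅔) = -35 + 0 = -35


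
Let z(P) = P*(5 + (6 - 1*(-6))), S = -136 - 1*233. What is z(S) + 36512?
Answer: 30239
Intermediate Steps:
S = -369 (S = -136 - 233 = -369)
z(P) = 17*P (z(P) = P*(5 + (6 + 6)) = P*(5 + 12) = P*17 = 17*P)
z(S) + 36512 = 17*(-369) + 36512 = -6273 + 36512 = 30239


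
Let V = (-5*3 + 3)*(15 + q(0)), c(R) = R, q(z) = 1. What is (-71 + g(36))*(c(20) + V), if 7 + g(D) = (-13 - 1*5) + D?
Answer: 10320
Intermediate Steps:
g(D) = -25 + D (g(D) = -7 + ((-13 - 1*5) + D) = -7 + ((-13 - 5) + D) = -7 + (-18 + D) = -25 + D)
V = -192 (V = (-5*3 + 3)*(15 + 1) = (-15 + 3)*16 = -12*16 = -192)
(-71 + g(36))*(c(20) + V) = (-71 + (-25 + 36))*(20 - 192) = (-71 + 11)*(-172) = -60*(-172) = 10320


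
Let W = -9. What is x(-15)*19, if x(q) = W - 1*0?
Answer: -171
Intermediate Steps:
x(q) = -9 (x(q) = -9 - 1*0 = -9 + 0 = -9)
x(-15)*19 = -9*19 = -171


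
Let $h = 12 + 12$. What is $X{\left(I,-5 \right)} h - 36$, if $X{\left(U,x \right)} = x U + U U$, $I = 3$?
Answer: $-180$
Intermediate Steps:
$h = 24$
$X{\left(U,x \right)} = U^{2} + U x$ ($X{\left(U,x \right)} = U x + U^{2} = U^{2} + U x$)
$X{\left(I,-5 \right)} h - 36 = 3 \left(3 - 5\right) 24 - 36 = 3 \left(-2\right) 24 - 36 = \left(-6\right) 24 - 36 = -144 - 36 = -180$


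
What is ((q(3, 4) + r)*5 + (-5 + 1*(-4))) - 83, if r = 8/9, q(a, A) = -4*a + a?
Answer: -1193/9 ≈ -132.56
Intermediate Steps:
q(a, A) = -3*a
r = 8/9 (r = 8*(⅑) = 8/9 ≈ 0.88889)
((q(3, 4) + r)*5 + (-5 + 1*(-4))) - 83 = ((-3*3 + 8/9)*5 + (-5 + 1*(-4))) - 83 = ((-9 + 8/9)*5 + (-5 - 4)) - 83 = (-73/9*5 - 9) - 83 = (-365/9 - 9) - 83 = -446/9 - 83 = -1193/9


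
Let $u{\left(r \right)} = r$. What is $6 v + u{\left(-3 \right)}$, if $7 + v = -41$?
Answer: $-291$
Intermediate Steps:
$v = -48$ ($v = -7 - 41 = -48$)
$6 v + u{\left(-3 \right)} = 6 \left(-48\right) - 3 = -288 - 3 = -291$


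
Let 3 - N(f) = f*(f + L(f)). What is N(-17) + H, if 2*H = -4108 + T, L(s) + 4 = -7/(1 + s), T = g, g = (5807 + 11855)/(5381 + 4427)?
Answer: -11767943/4904 ≈ -2399.7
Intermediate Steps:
g = 8831/4904 (g = 17662/9808 = 17662*(1/9808) = 8831/4904 ≈ 1.8008)
T = 8831/4904 ≈ 1.8008
L(s) = -4 - 7/(1 + s)
N(f) = 3 - f*(f + (-11 - 4*f)/(1 + f))
H = -20136801/9808 (H = (-4108 + 8831/4904)/2 = (½)*(-20136801/4904) = -20136801/9808 ≈ -2053.1)
N(-17) + H = (3 - 1*(-17)³ + 3*(-17)² + 14*(-17))/(1 - 17) - 20136801/9808 = (3 - 1*(-4913) + 3*289 - 238)/(-16) - 20136801/9808 = -(3 + 4913 + 867 - 238)/16 - 20136801/9808 = -1/16*5545 - 20136801/9808 = -5545/16 - 20136801/9808 = -11767943/4904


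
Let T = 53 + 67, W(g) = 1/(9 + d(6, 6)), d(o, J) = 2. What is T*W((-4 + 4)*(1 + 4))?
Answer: 120/11 ≈ 10.909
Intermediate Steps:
W(g) = 1/11 (W(g) = 1/(9 + 2) = 1/11)
T = 120
T*W((-4 + 4)*(1 + 4)) = 120*(1/11) = 120/11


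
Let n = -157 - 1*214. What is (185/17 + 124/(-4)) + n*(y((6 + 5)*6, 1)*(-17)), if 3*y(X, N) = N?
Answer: 106193/51 ≈ 2082.2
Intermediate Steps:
y(X, N) = N/3
n = -371 (n = -157 - 214 = -371)
(185/17 + 124/(-4)) + n*(y((6 + 5)*6, 1)*(-17)) = (185/17 + 124/(-4)) - 371*(⅓)*1*(-17) = (185*(1/17) + 124*(-¼)) - 371*(-17)/3 = (185/17 - 31) - 371*(-17/3) = -342/17 + 6307/3 = 106193/51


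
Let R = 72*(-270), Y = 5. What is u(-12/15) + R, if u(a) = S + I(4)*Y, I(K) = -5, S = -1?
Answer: -19466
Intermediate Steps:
u(a) = -26 (u(a) = -1 - 5*5 = -1 - 25 = -26)
R = -19440
u(-12/15) + R = -26 - 19440 = -19466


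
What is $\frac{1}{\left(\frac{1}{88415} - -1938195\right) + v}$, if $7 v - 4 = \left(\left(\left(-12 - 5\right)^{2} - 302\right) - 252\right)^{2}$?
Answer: $\frac{618905}{1205767873517} \approx 5.1329 \cdot 10^{-7}$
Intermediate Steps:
$v = \frac{70229}{7}$ ($v = \frac{4}{7} + \frac{\left(\left(\left(-12 - 5\right)^{2} - 302\right) - 252\right)^{2}}{7} = \frac{4}{7} + \frac{\left(\left(\left(-17\right)^{2} - 302\right) - 252\right)^{2}}{7} = \frac{4}{7} + \frac{\left(\left(289 - 302\right) - 252\right)^{2}}{7} = \frac{4}{7} + \frac{\left(-13 - 252\right)^{2}}{7} = \frac{4}{7} + \frac{\left(-265\right)^{2}}{7} = \frac{4}{7} + \frac{1}{7} \cdot 70225 = \frac{4}{7} + \frac{70225}{7} = \frac{70229}{7} \approx 10033.0$)
$\frac{1}{\left(\frac{1}{88415} - -1938195\right) + v} = \frac{1}{\left(\frac{1}{88415} - -1938195\right) + \frac{70229}{7}} = \frac{1}{\left(\frac{1}{88415} + 1938195\right) + \frac{70229}{7}} = \frac{1}{\frac{171365510926}{88415} + \frac{70229}{7}} = \frac{1}{\frac{1205767873517}{618905}} = \frac{618905}{1205767873517}$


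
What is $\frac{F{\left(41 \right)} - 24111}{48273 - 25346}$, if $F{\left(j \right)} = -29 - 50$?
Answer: $- \frac{24190}{22927} \approx -1.0551$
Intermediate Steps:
$F{\left(j \right)} = -79$ ($F{\left(j \right)} = -29 - 50 = -79$)
$\frac{F{\left(41 \right)} - 24111}{48273 - 25346} = \frac{-79 - 24111}{48273 - 25346} = \frac{-79 - 24111}{22927} = \left(-79 - 24111\right) \frac{1}{22927} = \left(-24190\right) \frac{1}{22927} = - \frac{24190}{22927}$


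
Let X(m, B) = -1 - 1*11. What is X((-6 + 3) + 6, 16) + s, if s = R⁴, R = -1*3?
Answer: 69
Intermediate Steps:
R = -3
X(m, B) = -12 (X(m, B) = -1 - 11 = -12)
s = 81 (s = (-3)⁴ = 81)
X((-6 + 3) + 6, 16) + s = -12 + 81 = 69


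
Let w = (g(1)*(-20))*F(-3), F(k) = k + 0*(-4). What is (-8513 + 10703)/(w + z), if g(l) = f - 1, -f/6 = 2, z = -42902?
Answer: -1095/21841 ≈ -0.050135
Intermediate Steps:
f = -12 (f = -6*2 = -12)
g(l) = -13 (g(l) = -12 - 1 = -13)
F(k) = k (F(k) = k + 0 = k)
w = -780 (w = -13*(-20)*(-3) = 260*(-3) = -780)
(-8513 + 10703)/(w + z) = (-8513 + 10703)/(-780 - 42902) = 2190/(-43682) = 2190*(-1/43682) = -1095/21841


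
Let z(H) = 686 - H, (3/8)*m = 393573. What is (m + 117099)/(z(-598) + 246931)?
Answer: 106057/22565 ≈ 4.7001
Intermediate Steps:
m = 1049528 (m = (8/3)*393573 = 1049528)
(m + 117099)/(z(-598) + 246931) = (1049528 + 117099)/((686 - 1*(-598)) + 246931) = 1166627/((686 + 598) + 246931) = 1166627/(1284 + 246931) = 1166627/248215 = 1166627*(1/248215) = 106057/22565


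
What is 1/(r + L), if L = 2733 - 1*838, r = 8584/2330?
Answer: 1165/2211967 ≈ 0.00052668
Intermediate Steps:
r = 4292/1165 (r = 8584*(1/2330) = 4292/1165 ≈ 3.6841)
L = 1895 (L = 2733 - 838 = 1895)
1/(r + L) = 1/(4292/1165 + 1895) = 1/(2211967/1165) = 1165/2211967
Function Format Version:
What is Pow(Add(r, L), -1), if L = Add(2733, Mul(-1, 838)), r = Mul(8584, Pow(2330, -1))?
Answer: Rational(1165, 2211967) ≈ 0.00052668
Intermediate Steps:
r = Rational(4292, 1165) (r = Mul(8584, Rational(1, 2330)) = Rational(4292, 1165) ≈ 3.6841)
L = 1895 (L = Add(2733, -838) = 1895)
Pow(Add(r, L), -1) = Pow(Add(Rational(4292, 1165), 1895), -1) = Pow(Rational(2211967, 1165), -1) = Rational(1165, 2211967)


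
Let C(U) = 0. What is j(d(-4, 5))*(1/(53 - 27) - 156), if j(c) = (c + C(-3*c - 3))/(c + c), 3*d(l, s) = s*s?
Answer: -4055/52 ≈ -77.981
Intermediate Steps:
d(l, s) = s²/3 (d(l, s) = (s*s)/3 = s²/3)
j(c) = ½ (j(c) = (c + 0)/(c + c) = c/((2*c)) = c*(1/(2*c)) = ½)
j(d(-4, 5))*(1/(53 - 27) - 156) = (1/(53 - 27) - 156)/2 = (1/26 - 156)/2 = (½)*(-4055/26) = -4055/52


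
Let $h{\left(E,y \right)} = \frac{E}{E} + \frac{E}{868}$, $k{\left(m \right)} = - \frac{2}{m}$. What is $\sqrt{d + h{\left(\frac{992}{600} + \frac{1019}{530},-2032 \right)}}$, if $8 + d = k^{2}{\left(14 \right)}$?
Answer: $\frac{i \sqrt{3321599837226}}{690060} \approx 2.6411 i$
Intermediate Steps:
$h{\left(E,y \right)} = 1 + \frac{E}{868}$ ($h{\left(E,y \right)} = 1 + E \frac{1}{868} = 1 + \frac{E}{868}$)
$d = - \frac{391}{49}$ ($d = -8 + \left(- \frac{2}{14}\right)^{2} = -8 + \left(\left(-2\right) \frac{1}{14}\right)^{2} = -8 + \left(- \frac{1}{7}\right)^{2} = -8 + \frac{1}{49} = - \frac{391}{49} \approx -7.9796$)
$\sqrt{d + h{\left(\frac{992}{600} + \frac{1019}{530},-2032 \right)}} = \sqrt{- \frac{391}{49} + \left(1 + \frac{\frac{992}{600} + \frac{1019}{530}}{868}\right)} = \sqrt{- \frac{391}{49} + \left(1 + \frac{992 \cdot \frac{1}{600} + 1019 \cdot \frac{1}{530}}{868}\right)} = \sqrt{- \frac{391}{49} + \left(1 + \frac{\frac{124}{75} + \frac{1019}{530}}{868}\right)} = \sqrt{- \frac{391}{49} + \left(1 + \frac{1}{868} \cdot \frac{28429}{7950}\right)} = \sqrt{- \frac{391}{49} + \left(1 + \frac{28429}{6900600}\right)} = \sqrt{- \frac{391}{49} + \frac{6929029}{6900600}} = \sqrt{- \frac{336944597}{48304200}} = \frac{i \sqrt{3321599837226}}{690060}$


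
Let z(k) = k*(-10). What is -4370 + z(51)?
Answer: -4880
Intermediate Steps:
z(k) = -10*k
-4370 + z(51) = -4370 - 10*51 = -4370 - 510 = -4880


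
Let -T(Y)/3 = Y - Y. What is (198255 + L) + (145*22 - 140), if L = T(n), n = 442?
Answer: 201305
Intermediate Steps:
T(Y) = 0 (T(Y) = -3*(Y - Y) = -3*0 = 0)
L = 0
(198255 + L) + (145*22 - 140) = (198255 + 0) + (145*22 - 140) = 198255 + (3190 - 140) = 198255 + 3050 = 201305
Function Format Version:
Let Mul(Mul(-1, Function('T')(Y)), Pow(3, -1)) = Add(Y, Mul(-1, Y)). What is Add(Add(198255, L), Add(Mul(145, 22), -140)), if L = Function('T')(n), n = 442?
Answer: 201305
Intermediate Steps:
Function('T')(Y) = 0 (Function('T')(Y) = Mul(-3, Add(Y, Mul(-1, Y))) = Mul(-3, 0) = 0)
L = 0
Add(Add(198255, L), Add(Mul(145, 22), -140)) = Add(Add(198255, 0), Add(Mul(145, 22), -140)) = Add(198255, Add(3190, -140)) = Add(198255, 3050) = 201305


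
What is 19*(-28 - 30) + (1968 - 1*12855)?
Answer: -11989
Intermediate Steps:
19*(-28 - 30) + (1968 - 1*12855) = 19*(-58) + (1968 - 12855) = -1102 - 10887 = -11989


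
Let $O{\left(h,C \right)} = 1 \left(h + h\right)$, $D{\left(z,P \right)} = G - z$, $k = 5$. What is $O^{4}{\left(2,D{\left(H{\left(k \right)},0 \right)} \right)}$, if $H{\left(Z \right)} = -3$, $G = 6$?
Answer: $256$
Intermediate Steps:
$D{\left(z,P \right)} = 6 - z$
$O{\left(h,C \right)} = 2 h$ ($O{\left(h,C \right)} = 1 \cdot 2 h = 2 h$)
$O^{4}{\left(2,D{\left(H{\left(k \right)},0 \right)} \right)} = \left(2 \cdot 2\right)^{4} = 4^{4} = 256$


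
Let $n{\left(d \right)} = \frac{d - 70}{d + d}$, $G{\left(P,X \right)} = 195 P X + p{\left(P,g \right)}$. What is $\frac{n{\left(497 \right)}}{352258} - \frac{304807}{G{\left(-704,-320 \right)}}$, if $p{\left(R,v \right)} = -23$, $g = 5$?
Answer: $- \frac{15243960293055}{2197385380750972} \approx -0.0069373$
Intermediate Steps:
$G{\left(P,X \right)} = -23 + 195 P X$ ($G{\left(P,X \right)} = 195 P X - 23 = -23 + 195 P X$)
$n{\left(d \right)} = \frac{-70 + d}{2 d}$
$\frac{n{\left(497 \right)}}{352258} - \frac{304807}{G{\left(-704,-320 \right)}} = \frac{\frac{1}{2} \cdot \frac{1}{497} \left(-70 + 497\right)}{352258} - \frac{304807}{-23 + 195 \left(-704\right) \left(-320\right)} = \frac{1}{2} \cdot \frac{1}{497} \cdot 427 \cdot \frac{1}{352258} - \frac{304807}{-23 + 43929600} = \frac{61}{142} \cdot \frac{1}{352258} - \frac{304807}{43929577} = \frac{61}{50020636} - \frac{304807}{43929577} = - \frac{15243960293055}{2197385380750972}$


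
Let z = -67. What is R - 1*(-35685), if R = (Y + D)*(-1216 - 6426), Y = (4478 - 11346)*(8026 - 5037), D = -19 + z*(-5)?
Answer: 156876050997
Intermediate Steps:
D = 316 (D = -19 - 67*(-5) = -19 + 335 = 316)
Y = -20528452 (Y = -6868*2989 = -20528452)
R = 156876015312 (R = (-20528452 + 316)*(-1216 - 6426) = -20528136*(-7642) = 156876015312)
R - 1*(-35685) = 156876015312 - 1*(-35685) = 156876015312 + 35685 = 156876050997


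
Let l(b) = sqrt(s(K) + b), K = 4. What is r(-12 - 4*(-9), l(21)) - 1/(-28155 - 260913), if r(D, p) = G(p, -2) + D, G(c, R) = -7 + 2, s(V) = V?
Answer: 5492293/289068 ≈ 19.000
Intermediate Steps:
l(b) = sqrt(4 + b)
G(c, R) = -5
r(D, p) = -5 + D
r(-12 - 4*(-9), l(21)) - 1/(-28155 - 260913) = (-5 + (-12 - 4*(-9))) - 1/(-28155 - 260913) = (-5 + (-12 + 36)) - 1/(-289068) = (-5 + 24) - 1*(-1/289068) = 19 + 1/289068 = 5492293/289068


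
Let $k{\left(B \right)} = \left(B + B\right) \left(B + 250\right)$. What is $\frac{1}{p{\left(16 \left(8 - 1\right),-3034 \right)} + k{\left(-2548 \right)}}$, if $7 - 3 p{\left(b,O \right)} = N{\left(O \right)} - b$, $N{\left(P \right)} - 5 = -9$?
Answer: $\frac{1}{11710649} \approx 8.5392 \cdot 10^{-8}$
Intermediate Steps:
$N{\left(P \right)} = -4$ ($N{\left(P \right)} = 5 - 9 = -4$)
$k{\left(B \right)} = 2 B \left(250 + B\right)$
$p{\left(b,O \right)} = \frac{11}{3} + \frac{b}{3}$ ($p{\left(b,O \right)} = \frac{7}{3} - \frac{-4 - b}{3} = \frac{7}{3} + \left(\frac{4}{3} + \frac{b}{3}\right) = \frac{11}{3} + \frac{b}{3}$)
$\frac{1}{p{\left(16 \left(8 - 1\right),-3034 \right)} + k{\left(-2548 \right)}} = \frac{1}{\left(\frac{11}{3} + \frac{16 \left(8 - 1\right)}{3}\right) + 2 \left(-2548\right) \left(250 - 2548\right)} = \frac{1}{\left(\frac{11}{3} + \frac{16 \cdot 7}{3}\right) + 2 \left(-2548\right) \left(-2298\right)} = \frac{1}{\left(\frac{11}{3} + \frac{1}{3} \cdot 112\right) + 11710608} = \frac{1}{\left(\frac{11}{3} + \frac{112}{3}\right) + 11710608} = \frac{1}{41 + 11710608} = \frac{1}{11710649}$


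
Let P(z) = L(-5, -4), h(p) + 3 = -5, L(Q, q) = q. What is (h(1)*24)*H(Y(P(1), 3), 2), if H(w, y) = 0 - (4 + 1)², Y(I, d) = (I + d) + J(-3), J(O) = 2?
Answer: 4800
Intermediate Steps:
h(p) = -8 (h(p) = -3 - 5 = -8)
P(z) = -4
Y(I, d) = 2 + I + d (Y(I, d) = (I + d) + 2 = 2 + I + d)
H(w, y) = -25 (H(w, y) = 0 - 1*5² = 0 - 1*25 = 0 - 25 = -25)
(h(1)*24)*H(Y(P(1), 3), 2) = -8*24*(-25) = -192*(-25) = 4800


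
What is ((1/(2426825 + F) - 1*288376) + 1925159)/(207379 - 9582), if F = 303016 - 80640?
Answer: 4336167160384/524004010197 ≈ 8.2751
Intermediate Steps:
F = 222376
((1/(2426825 + F) - 1*288376) + 1925159)/(207379 - 9582) = ((1/(2426825 + 222376) - 1*288376) + 1925159)/(207379 - 9582) = ((1/2649201 - 288376) + 1925159)/197797 = ((1/2649201 - 288376) + 1925159)*(1/197797) = (-763965987575/2649201 + 1925159)*(1/197797) = (4336167160384/2649201)*(1/197797) = 4336167160384/524004010197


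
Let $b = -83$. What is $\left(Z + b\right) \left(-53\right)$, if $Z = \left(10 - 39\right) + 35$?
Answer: $4081$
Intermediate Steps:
$Z = 6$ ($Z = -29 + 35 = 6$)
$\left(Z + b\right) \left(-53\right) = \left(6 - 83\right) \left(-53\right) = \left(-77\right) \left(-53\right) = 4081$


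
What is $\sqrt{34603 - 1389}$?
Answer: $\sqrt{33214} \approx 182.25$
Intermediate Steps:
$\sqrt{34603 - 1389} = \sqrt{33214}$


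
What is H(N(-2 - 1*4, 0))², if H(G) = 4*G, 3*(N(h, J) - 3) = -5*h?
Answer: 2704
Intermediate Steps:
N(h, J) = 3 - 5*h/3 (N(h, J) = 3 + (-5*h)/3 = 3 - 5*h/3)
H(N(-2 - 1*4, 0))² = (4*(3 - 5*(-2 - 1*4)/3))² = (4*(3 - 5*(-2 - 4)/3))² = (4*(3 - 5/3*(-6)))² = (4*(3 + 10))² = (4*13)² = 52² = 2704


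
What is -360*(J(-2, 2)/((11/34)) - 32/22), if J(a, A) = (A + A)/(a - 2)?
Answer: 18000/11 ≈ 1636.4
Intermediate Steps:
J(a, A) = 2*A/(-2 + a) (J(a, A) = (2*A)/(-2 + a) = 2*A/(-2 + a))
-360*(J(-2, 2)/((11/34)) - 32/22) = -360*((2*2/(-2 - 2))/((11/34)) - 32/22) = -360*((2*2/(-4))/((11*(1/34))) - 32*1/22) = -360*((2*2*(-¼))/(11/34) - 16/11) = -360*(-1*34/11 - 16/11) = -360*(-34/11 - 16/11) = -360*(-50/11) = 18000/11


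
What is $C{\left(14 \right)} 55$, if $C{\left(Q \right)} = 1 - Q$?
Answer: $-715$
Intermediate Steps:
$C{\left(14 \right)} 55 = \left(1 - 14\right) 55 = \left(-13\right) 55 = -715$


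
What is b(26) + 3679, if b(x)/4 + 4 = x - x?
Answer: 3663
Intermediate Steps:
b(x) = -16 (b(x) = -16 + 4*(x - x) = -16 + 4*0 = -16 + 0 = -16)
b(26) + 3679 = -16 + 3679 = 3663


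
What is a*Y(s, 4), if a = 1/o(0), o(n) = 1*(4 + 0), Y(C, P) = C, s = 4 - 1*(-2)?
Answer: 3/2 ≈ 1.5000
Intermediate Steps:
s = 6 (s = 4 + 2 = 6)
o(n) = 4 (o(n) = 1*4 = 4)
a = 1/4 ≈ 0.25000
a*Y(s, 4) = (1/4)*6 = 3/2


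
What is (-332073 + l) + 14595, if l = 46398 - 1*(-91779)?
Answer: -179301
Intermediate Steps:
l = 138177 (l = 46398 + 91779 = 138177)
(-332073 + l) + 14595 = (-332073 + 138177) + 14595 = -193896 + 14595 = -179301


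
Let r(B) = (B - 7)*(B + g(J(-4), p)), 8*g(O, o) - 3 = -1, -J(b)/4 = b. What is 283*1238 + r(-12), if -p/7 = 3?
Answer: 1402309/4 ≈ 3.5058e+5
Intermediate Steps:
p = -21 (p = -7*3 = -21)
J(b) = -4*b
g(O, o) = ¼ (g(O, o) = 3/8 + (⅛)*(-1) = 3/8 - ⅛ = ¼)
r(B) = (-7 + B)*(¼ + B) (r(B) = (B - 7)*(B + ¼) = (-7 + B)*(¼ + B))
283*1238 + r(-12) = 283*1238 + (-7/4 + (-12)² - 27/4*(-12)) = 350354 + (-7/4 + 144 + 81) = 350354 + 893/4 = 1402309/4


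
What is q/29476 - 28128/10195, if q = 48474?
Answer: -167454249/150253910 ≈ -1.1145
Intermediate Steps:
q/29476 - 28128/10195 = 48474/29476 - 28128/10195 = 48474*(1/29476) - 28128*1/10195 = 24237/14738 - 28128/10195 = -167454249/150253910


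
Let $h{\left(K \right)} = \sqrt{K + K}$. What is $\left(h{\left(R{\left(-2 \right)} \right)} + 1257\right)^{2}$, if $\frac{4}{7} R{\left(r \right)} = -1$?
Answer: $\frac{\left(2514 + i \sqrt{14}\right)^{2}}{4} \approx 1.58 \cdot 10^{6} + 4703.3 i$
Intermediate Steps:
$R{\left(r \right)} = - \frac{7}{4}$ ($R{\left(r \right)} = \frac{7}{4} \left(-1\right) = - \frac{7}{4}$)
$h{\left(K \right)} = \sqrt{2} \sqrt{K}$ ($h{\left(K \right)} = \sqrt{2 K} = \sqrt{2} \sqrt{K}$)
$\left(h{\left(R{\left(-2 \right)} \right)} + 1257\right)^{2} = \left(\sqrt{2} \sqrt{- \frac{7}{4}} + 1257\right)^{2} = \left(\sqrt{2} \frac{i \sqrt{7}}{2} + 1257\right)^{2} = \left(\frac{i \sqrt{14}}{2} + 1257\right)^{2} = \left(1257 + \frac{i \sqrt{14}}{2}\right)^{2}$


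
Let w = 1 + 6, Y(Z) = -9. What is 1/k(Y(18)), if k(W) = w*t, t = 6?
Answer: 1/42 ≈ 0.023810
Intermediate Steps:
w = 7
k(W) = 42 (k(W) = 7*6 = 42)
1/k(Y(18)) = 1/42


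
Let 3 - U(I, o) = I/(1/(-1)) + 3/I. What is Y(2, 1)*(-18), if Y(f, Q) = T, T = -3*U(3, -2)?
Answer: 270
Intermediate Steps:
U(I, o) = 3 + I - 3/I (U(I, o) = 3 - (I/(1/(-1)) + 3/I) = 3 - (I/(-1) + 3/I) = 3 - (I*(-1) + 3/I) = 3 - (-I + 3/I) = 3 + (I - 3/I) = 3 + I - 3/I)
T = -15 (T = -3*(3 + 3 - 3/3) = -3*(3 + 3 - 3*1/3) = -3*(3 + 3 - 1) = -3*5 = -15)
Y(f, Q) = -15
Y(2, 1)*(-18) = -15*(-18) = 270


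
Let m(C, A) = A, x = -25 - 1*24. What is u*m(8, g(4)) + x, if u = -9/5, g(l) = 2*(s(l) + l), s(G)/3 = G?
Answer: -533/5 ≈ -106.60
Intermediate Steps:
x = -49 (x = -25 - 24 = -49)
s(G) = 3*G
g(l) = 8*l (g(l) = 2*(3*l + l) = 2*(4*l) = 8*l)
u = -9/5 (u = -9*1/5 = -9/5 ≈ -1.8000)
u*m(8, g(4)) + x = -72*4/5 - 49 = -9/5*32 - 49 = -288/5 - 49 = -533/5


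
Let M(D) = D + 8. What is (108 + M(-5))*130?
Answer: 14430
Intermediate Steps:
M(D) = 8 + D
(108 + M(-5))*130 = (108 + (8 - 5))*130 = (108 + 3)*130 = 111*130 = 14430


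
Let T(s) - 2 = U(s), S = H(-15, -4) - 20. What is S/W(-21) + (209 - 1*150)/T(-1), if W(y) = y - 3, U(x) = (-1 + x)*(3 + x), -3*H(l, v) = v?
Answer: -517/18 ≈ -28.722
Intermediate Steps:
H(l, v) = -v/3
S = -56/3 (S = -1/3*(-4) - 20 = 4/3 - 20 = -56/3 ≈ -18.667)
T(s) = -1 + s**2 + 2*s (T(s) = 2 + (-3 + s**2 + 2*s) = -1 + s**2 + 2*s)
W(y) = -3 + y
S/W(-21) + (209 - 1*150)/T(-1) = -56/(3*(-3 - 21)) + (209 - 1*150)/(-1 + (-1)**2 + 2*(-1)) = -56/3/(-24) + (209 - 150)/(-1 + 1 - 2) = -56/3*(-1/24) + 59/(-2) = 7/9 + 59*(-1/2) = 7/9 - 59/2 = -517/18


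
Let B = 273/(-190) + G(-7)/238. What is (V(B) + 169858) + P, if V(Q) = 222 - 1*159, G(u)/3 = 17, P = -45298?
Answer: 124623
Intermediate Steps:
G(u) = 51 (G(u) = 3*17 = 51)
B = -813/665 (B = 273/(-190) + 51/238 = 273*(-1/190) + 51*(1/238) = -273/190 + 3/14 = -813/665 ≈ -1.2226)
V(Q) = 63 (V(Q) = 222 - 159 = 63)
(V(B) + 169858) + P = (63 + 169858) - 45298 = 169921 - 45298 = 124623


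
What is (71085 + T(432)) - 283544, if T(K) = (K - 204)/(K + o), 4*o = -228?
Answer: -26557299/125 ≈ -2.1246e+5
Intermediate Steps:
o = -57 (o = (¼)*(-228) = -57)
T(K) = (-204 + K)/(-57 + K) (T(K) = (K - 204)/(K - 57) = (-204 + K)/(-57 + K))
(71085 + T(432)) - 283544 = (71085 + (-204 + 432)/(-57 + 432)) - 283544 = (71085 + 228/375) - 283544 = (71085 + (1/375)*228) - 283544 = (71085 + 76/125) - 283544 = 8885701/125 - 283544 = -26557299/125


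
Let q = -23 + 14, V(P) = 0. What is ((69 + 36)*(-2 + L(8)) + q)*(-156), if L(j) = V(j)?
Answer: 34164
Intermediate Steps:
L(j) = 0
q = -9
((69 + 36)*(-2 + L(8)) + q)*(-156) = ((69 + 36)*(-2 + 0) - 9)*(-156) = (105*(-2) - 9)*(-156) = (-210 - 9)*(-156) = -219*(-156) = 34164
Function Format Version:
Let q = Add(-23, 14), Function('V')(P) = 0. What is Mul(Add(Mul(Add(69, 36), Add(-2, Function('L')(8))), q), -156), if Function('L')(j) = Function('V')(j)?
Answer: 34164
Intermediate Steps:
Function('L')(j) = 0
q = -9
Mul(Add(Mul(Add(69, 36), Add(-2, Function('L')(8))), q), -156) = Mul(Add(Mul(Add(69, 36), Add(-2, 0)), -9), -156) = Mul(Add(Mul(105, -2), -9), -156) = Mul(Add(-210, -9), -156) = Mul(-219, -156) = 34164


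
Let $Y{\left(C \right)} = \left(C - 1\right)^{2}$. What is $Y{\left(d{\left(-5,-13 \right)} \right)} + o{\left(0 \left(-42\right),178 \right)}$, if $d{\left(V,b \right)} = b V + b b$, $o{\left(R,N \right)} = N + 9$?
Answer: $54476$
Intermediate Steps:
$o{\left(R,N \right)} = 9 + N$
$d{\left(V,b \right)} = b^{2} + V b$ ($d{\left(V,b \right)} = V b + b^{2} = b^{2} + V b$)
$Y{\left(C \right)} = \left(-1 + C\right)^{2}$
$Y{\left(d{\left(-5,-13 \right)} \right)} + o{\left(0 \left(-42\right),178 \right)} = \left(-1 - 13 \left(-5 - 13\right)\right)^{2} + \left(9 + 178\right) = \left(-1 - -234\right)^{2} + 187 = \left(-1 + 234\right)^{2} + 187 = 233^{2} + 187 = 54289 + 187 = 54476$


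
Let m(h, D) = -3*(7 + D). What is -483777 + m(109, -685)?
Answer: -481743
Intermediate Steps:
m(h, D) = -21 - 3*D
-483777 + m(109, -685) = -483777 + (-21 - 3*(-685)) = -483777 + (-21 + 2055) = -483777 + 2034 = -481743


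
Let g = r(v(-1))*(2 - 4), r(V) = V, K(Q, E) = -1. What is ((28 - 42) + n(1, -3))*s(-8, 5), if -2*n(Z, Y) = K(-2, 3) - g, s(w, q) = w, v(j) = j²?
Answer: 116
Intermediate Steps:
g = -2 (g = (-1)²*(2 - 4) = 1*(-2) = -2)
n(Z, Y) = -½ (n(Z, Y) = -(-1 - 1*(-2))/2 = -(-1 + 2)/2 = -½*1 = -½)
((28 - 42) + n(1, -3))*s(-8, 5) = ((28 - 42) - ½)*(-8) = (-14 - ½)*(-8) = -29/2*(-8) = 116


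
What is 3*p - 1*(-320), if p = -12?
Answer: 284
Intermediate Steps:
3*p - 1*(-320) = 3*(-12) - 1*(-320) = -36 + 320 = 284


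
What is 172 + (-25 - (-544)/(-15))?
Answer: 1661/15 ≈ 110.73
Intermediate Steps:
172 + (-25 - (-544)/(-15)) = 172 + (-25 - (-544)*(-1)/15) = 172 + (-25 - 32*17/15) = 172 + (-25 - 544/15) = 172 - 919/15 = 1661/15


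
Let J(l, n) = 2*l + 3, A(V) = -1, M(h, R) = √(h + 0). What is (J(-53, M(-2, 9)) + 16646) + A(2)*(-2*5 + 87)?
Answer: 16466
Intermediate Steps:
M(h, R) = √h
J(l, n) = 3 + 2*l
(J(-53, M(-2, 9)) + 16646) + A(2)*(-2*5 + 87) = ((3 + 2*(-53)) + 16646) - (-2*5 + 87) = ((3 - 106) + 16646) - (-10 + 87) = (-103 + 16646) - 1*77 = 16543 - 77 = 16466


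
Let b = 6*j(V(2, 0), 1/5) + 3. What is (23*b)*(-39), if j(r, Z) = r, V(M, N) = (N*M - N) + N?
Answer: -2691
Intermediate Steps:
V(M, N) = M*N (V(M, N) = (M*N - N) + N = (-N + M*N) + N = M*N)
b = 3 (b = 6*(2*0) + 3 = 6*0 + 3 = 0 + 3 = 3)
(23*b)*(-39) = (23*3)*(-39) = 69*(-39) = -2691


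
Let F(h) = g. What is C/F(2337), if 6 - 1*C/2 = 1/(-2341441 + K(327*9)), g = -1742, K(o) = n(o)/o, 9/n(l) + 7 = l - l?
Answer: -32157352989/4668175409950 ≈ -0.0068886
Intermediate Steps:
n(l) = -9/7 (n(l) = 9/(-7 + (l - l)) = 9/(-7 + 0) = 9/(-7) = 9*(-⅐) = -9/7)
K(o) = -9/(7*o)
F(h) = -1742
C = 32157352989/2679779225 (C = 12 - 2/(-2341441 - 9/(7*(327*9))) = 12 - 2/(-2341441 - 9/7/2943) = 12 - 2/(-2341441 - 9/7*1/2943) = 12 - 2/(-2341441 - 1/2289) = 12 - 2/(-5359558450/2289) = 12 - 2*(-2289/5359558450) = 12 + 2289/2679779225 = 32157352989/2679779225 ≈ 12.000)
C/F(2337) = (32157352989/2679779225)/(-1742) = (32157352989/2679779225)*(-1/1742) = -32157352989/4668175409950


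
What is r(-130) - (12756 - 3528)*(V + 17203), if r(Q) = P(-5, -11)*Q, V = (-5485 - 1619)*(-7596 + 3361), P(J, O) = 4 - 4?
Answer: -277787189604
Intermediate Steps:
P(J, O) = 0
V = 30085440 (V = -7104*(-4235) = 30085440)
r(Q) = 0 (r(Q) = 0*Q = 0)
r(-130) - (12756 - 3528)*(V + 17203) = 0 - (12756 - 3528)*(30085440 + 17203) = 0 - 9228*30102643 = 0 - 1*277787189604 = 0 - 277787189604 = -277787189604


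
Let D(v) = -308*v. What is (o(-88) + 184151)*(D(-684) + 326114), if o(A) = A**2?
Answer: 103006549470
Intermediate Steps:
(o(-88) + 184151)*(D(-684) + 326114) = ((-88)**2 + 184151)*(-308*(-684) + 326114) = (7744 + 184151)*(210672 + 326114) = 191895*536786 = 103006549470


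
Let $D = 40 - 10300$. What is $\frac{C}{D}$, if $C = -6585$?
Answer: $\frac{439}{684} \approx 0.64181$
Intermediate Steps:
$D = -10260$ ($D = 40 - 10300 = -10260$)
$\frac{C}{D} = - \frac{6585}{-10260} = \left(-6585\right) \left(- \frac{1}{10260}\right) = \frac{439}{684}$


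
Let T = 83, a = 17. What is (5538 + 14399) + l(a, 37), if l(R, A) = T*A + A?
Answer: 23045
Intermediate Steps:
l(R, A) = 84*A (l(R, A) = 83*A + A = 84*A)
(5538 + 14399) + l(a, 37) = (5538 + 14399) + 84*37 = 19937 + 3108 = 23045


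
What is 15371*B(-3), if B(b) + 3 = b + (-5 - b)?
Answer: -122968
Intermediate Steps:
B(b) = -8 (B(b) = -3 + (b + (-5 - b)) = -3 - 5 = -8)
15371*B(-3) = 15371*(-8) = -122968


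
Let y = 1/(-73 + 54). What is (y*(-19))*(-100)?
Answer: -100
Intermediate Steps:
y = -1/19 (y = 1/(-19) = -1/19 ≈ -0.052632)
(y*(-19))*(-100) = -1/19*(-19)*(-100) = 1*(-100) = -100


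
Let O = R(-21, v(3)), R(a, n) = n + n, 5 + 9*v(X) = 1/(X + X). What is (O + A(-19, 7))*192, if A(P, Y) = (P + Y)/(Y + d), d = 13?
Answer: -14464/45 ≈ -321.42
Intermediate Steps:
v(X) = -5/9 + 1/(18*X) (v(X) = -5/9 + 1/(9*(X + X)) = -5/9 + 1/(9*((2*X))) = -5/9 + (1/(2*X))/9 = -5/9 + 1/(18*X))
R(a, n) = 2*n
O = -29/27 (O = 2*((1/18)*(1 - 10*3)/3) = 2*((1/18)*(⅓)*(1 - 30)) = 2*((1/18)*(⅓)*(-29)) = 2*(-29/54) = -29/27 ≈ -1.0741)
A(P, Y) = (P + Y)/(13 + Y) (A(P, Y) = (P + Y)/(Y + 13) = (P + Y)/(13 + Y))
(O + A(-19, 7))*192 = (-29/27 + (-19 + 7)/(13 + 7))*192 = (-29/27 - 12/20)*192 = (-29/27 + (1/20)*(-12))*192 = (-29/27 - ⅗)*192 = -226/135*192 = -14464/45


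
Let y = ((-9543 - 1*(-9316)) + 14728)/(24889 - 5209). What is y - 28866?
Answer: -568068379/19680 ≈ -28865.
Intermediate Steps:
y = 14501/19680 (y = ((-9543 + 9316) + 14728)/19680 = (-227 + 14728)*(1/19680) = 14501*(1/19680) = 14501/19680 ≈ 0.73684)
y - 28866 = 14501/19680 - 28866 = -568068379/19680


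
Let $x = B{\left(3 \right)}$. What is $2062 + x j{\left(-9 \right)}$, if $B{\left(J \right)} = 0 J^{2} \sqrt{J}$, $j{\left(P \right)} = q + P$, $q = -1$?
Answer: $2062$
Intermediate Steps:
$j{\left(P \right)} = -1 + P$
$B{\left(J \right)} = 0$ ($B{\left(J \right)} = 0 \sqrt{J} = 0$)
$x = 0$
$2062 + x j{\left(-9 \right)} = 2062 + 0 \left(-1 - 9\right) = 2062 + 0 \left(-10\right) = 2062 + 0 = 2062$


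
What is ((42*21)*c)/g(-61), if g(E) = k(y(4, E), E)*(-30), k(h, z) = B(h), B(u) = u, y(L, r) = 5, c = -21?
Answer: 3087/25 ≈ 123.48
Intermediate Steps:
k(h, z) = h
g(E) = -150 (g(E) = 5*(-30) = -150)
((42*21)*c)/g(-61) = ((42*21)*(-21))/(-150) = (882*(-21))*(-1/150) = -18522*(-1/150) = 3087/25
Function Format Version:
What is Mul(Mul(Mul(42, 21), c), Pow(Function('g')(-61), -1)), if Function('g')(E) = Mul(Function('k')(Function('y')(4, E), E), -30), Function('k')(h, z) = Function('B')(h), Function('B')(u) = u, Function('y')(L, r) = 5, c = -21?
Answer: Rational(3087, 25) ≈ 123.48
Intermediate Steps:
Function('k')(h, z) = h
Function('g')(E) = -150 (Function('g')(E) = Mul(5, -30) = -150)
Mul(Mul(Mul(42, 21), c), Pow(Function('g')(-61), -1)) = Mul(Mul(Mul(42, 21), -21), Pow(-150, -1)) = Mul(Mul(882, -21), Rational(-1, 150)) = Mul(-18522, Rational(-1, 150)) = Rational(3087, 25)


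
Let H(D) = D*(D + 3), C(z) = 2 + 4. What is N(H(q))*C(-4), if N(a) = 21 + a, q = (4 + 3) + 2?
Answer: 774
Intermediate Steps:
C(z) = 6
q = 9 (q = 7 + 2 = 9)
H(D) = D*(3 + D)
N(H(q))*C(-4) = (21 + 9*(3 + 9))*6 = (21 + 9*12)*6 = (21 + 108)*6 = 129*6 = 774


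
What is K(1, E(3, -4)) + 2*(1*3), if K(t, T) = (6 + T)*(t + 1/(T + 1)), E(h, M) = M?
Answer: 22/3 ≈ 7.3333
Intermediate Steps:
K(t, T) = (6 + T)*(t + 1/(1 + T))
K(1, E(3, -4)) + 2*(1*3) = (6 - 4 + 6*1 + 1*(-4)² + 7*(-4)*1)/(1 - 4) + 2*(1*3) = (6 - 4 + 6 + 1*16 - 28)/(-3) + 2*3 = -(6 - 4 + 6 + 16 - 28)/3 + 6 = -⅓*(-4) + 6 = 4/3 + 6 = 22/3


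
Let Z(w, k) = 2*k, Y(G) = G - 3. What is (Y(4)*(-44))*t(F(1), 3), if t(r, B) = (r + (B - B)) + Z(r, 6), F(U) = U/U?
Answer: -572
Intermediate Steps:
F(U) = 1
Y(G) = -3 + G
t(r, B) = 12 + r (t(r, B) = (r + (B - B)) + 2*6 = (r + 0) + 12 = r + 12 = 12 + r)
(Y(4)*(-44))*t(F(1), 3) = ((-3 + 4)*(-44))*(12 + 1) = (1*(-44))*13 = -44*13 = -572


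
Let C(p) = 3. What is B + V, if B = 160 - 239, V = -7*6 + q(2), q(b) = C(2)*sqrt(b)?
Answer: -121 + 3*sqrt(2) ≈ -116.76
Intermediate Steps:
q(b) = 3*sqrt(b)
V = -42 + 3*sqrt(2) (V = -7*6 + 3*sqrt(2) = -42 + 3*sqrt(2) ≈ -37.757)
B = -79
B + V = -79 + (-42 + 3*sqrt(2)) = -121 + 3*sqrt(2)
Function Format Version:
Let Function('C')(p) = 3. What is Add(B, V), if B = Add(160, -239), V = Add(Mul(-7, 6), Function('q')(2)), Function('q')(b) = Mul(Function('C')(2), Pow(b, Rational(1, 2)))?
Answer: Add(-121, Mul(3, Pow(2, Rational(1, 2)))) ≈ -116.76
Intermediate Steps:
Function('q')(b) = Mul(3, Pow(b, Rational(1, 2)))
V = Add(-42, Mul(3, Pow(2, Rational(1, 2)))) (V = Add(Mul(-7, 6), Mul(3, Pow(2, Rational(1, 2)))) = Add(-42, Mul(3, Pow(2, Rational(1, 2)))) ≈ -37.757)
B = -79
Add(B, V) = Add(-79, Add(-42, Mul(3, Pow(2, Rational(1, 2))))) = Add(-121, Mul(3, Pow(2, Rational(1, 2))))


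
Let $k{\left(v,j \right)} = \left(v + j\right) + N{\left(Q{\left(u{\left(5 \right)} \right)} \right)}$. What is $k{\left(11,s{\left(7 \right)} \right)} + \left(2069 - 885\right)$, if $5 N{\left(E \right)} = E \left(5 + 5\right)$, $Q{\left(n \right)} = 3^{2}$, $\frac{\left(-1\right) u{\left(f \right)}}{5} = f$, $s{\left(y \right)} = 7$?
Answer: $1220$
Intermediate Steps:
$u{\left(f \right)} = - 5 f$
$Q{\left(n \right)} = 9$
$N{\left(E \right)} = 2 E$ ($N{\left(E \right)} = \frac{E \left(5 + 5\right)}{5} = \frac{E 10}{5} = \frac{10 E}{5} = 2 E$)
$k{\left(v,j \right)} = 18 + j + v$ ($k{\left(v,j \right)} = \left(v + j\right) + 2 \cdot 9 = \left(j + v\right) + 18 = 18 + j + v$)
$k{\left(11,s{\left(7 \right)} \right)} + \left(2069 - 885\right) = \left(18 + 7 + 11\right) + \left(2069 - 885\right) = 36 + 1184 = 1220$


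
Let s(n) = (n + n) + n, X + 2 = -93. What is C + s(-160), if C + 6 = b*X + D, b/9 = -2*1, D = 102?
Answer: 1326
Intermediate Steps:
X = -95 (X = -2 - 93 = -95)
b = -18 (b = 9*(-2*1) = 9*(-2) = -18)
s(n) = 3*n (s(n) = 2*n + n = 3*n)
C = 1806 (C = -6 + (-18*(-95) + 102) = -6 + (1710 + 102) = -6 + 1812 = 1806)
C + s(-160) = 1806 + 3*(-160) = 1806 - 480 = 1326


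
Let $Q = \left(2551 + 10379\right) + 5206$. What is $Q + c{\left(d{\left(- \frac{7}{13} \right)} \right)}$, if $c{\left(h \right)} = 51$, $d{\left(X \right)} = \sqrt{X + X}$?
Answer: $18187$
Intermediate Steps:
$Q = 18136$ ($Q = 12930 + 5206 = 18136$)
$d{\left(X \right)} = \sqrt{2} \sqrt{X}$ ($d{\left(X \right)} = \sqrt{2 X} = \sqrt{2} \sqrt{X}$)
$Q + c{\left(d{\left(- \frac{7}{13} \right)} \right)} = 18136 + 51 = 18187$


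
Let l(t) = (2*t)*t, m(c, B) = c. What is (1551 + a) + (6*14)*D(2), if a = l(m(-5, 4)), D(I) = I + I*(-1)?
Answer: 1601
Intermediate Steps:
D(I) = 0 (D(I) = I - I = 0)
l(t) = 2*t²
a = 50 (a = 2*(-5)² = 2*25 = 50)
(1551 + a) + (6*14)*D(2) = (1551 + 50) + (6*14)*0 = 1601 + 84*0 = 1601 + 0 = 1601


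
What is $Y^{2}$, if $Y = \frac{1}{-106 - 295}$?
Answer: $\frac{1}{160801} \approx 6.2189 \cdot 10^{-6}$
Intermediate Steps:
$Y = - \frac{1}{401}$ ($Y = \frac{1}{-401} = - \frac{1}{401} \approx -0.0024938$)
$Y^{2} = \left(- \frac{1}{401}\right)^{2} = \frac{1}{160801}$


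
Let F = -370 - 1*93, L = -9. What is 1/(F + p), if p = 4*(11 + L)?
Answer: -1/455 ≈ -0.0021978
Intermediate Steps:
F = -463 (F = -370 - 93 = -463)
p = 8 (p = 4*(11 - 9) = 4*2 = 8)
1/(F + p) = 1/(-463 + 8) = 1/(-455) = -1/455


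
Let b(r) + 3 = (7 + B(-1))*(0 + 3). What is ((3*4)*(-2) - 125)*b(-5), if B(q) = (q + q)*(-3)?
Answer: -5364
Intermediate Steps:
B(q) = -6*q (B(q) = (2*q)*(-3) = -6*q)
b(r) = 36 (b(r) = -3 + (7 - 6*(-1))*(0 + 3) = -3 + (7 + 6)*3 = -3 + 13*3 = -3 + 39 = 36)
((3*4)*(-2) - 125)*b(-5) = ((3*4)*(-2) - 125)*36 = (12*(-2) - 125)*36 = (-24 - 125)*36 = -149*36 = -5364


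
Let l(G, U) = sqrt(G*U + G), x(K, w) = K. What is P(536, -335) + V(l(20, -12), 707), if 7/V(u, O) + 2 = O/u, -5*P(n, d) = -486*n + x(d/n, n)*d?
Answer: 1042664368397/20029160 + 9898*I*sqrt(55)/500729 ≈ 52057.0 + 0.1466*I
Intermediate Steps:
l(G, U) = sqrt(G + G*U)
P(n, d) = 486*n/5 - d**2/(5*n) (P(n, d) = -(-486*n + (d/n)*d)/5 = -(-486*n + d**2/n)/5 = 486*n/5 - d**2/(5*n))
V(u, O) = 7/(-2 + O/u)
P(536, -335) + V(l(20, -12), 707) = (1/5)*(-1*(-335)**2 + 486*536**2)/536 + 7*sqrt(20*(1 - 12))/(707 - 2*2*sqrt(5)*sqrt(1 - 12)) = (1/5)*(1/536)*(-1*112225 + 486*287296) + 7*sqrt(20*(-11))/(707 - 2*2*I*sqrt(55)) = (1/5)*(1/536)*(-112225 + 139625856) + 7*sqrt(-220)/(707 - 4*I*sqrt(55)) = (1/5)*(1/536)*139513631 + 7*(2*I*sqrt(55))/(707 - 4*I*sqrt(55)) = 2082293/40 + 7*(2*I*sqrt(55))/(707 - 4*I*sqrt(55)) = 2082293/40 + 14*I*sqrt(55)/(707 - 4*I*sqrt(55))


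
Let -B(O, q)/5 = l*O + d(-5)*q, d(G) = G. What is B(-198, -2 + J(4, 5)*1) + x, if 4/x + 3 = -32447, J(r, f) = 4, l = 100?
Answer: 1607086248/16225 ≈ 99050.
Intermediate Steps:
B(O, q) = -500*O + 25*q (B(O, q) = -5*(100*O - 5*q) = -5*(-5*q + 100*O) = -500*O + 25*q)
x = -2/16225 (x = 4/(-3 - 32447) = 4/(-32450) = 4*(-1/32450) = -2/16225 ≈ -0.00012327)
B(-198, -2 + J(4, 5)*1) + x = (-500*(-198) + 25*(-2 + 4*1)) - 2/16225 = (99000 + 25*(-2 + 4)) - 2/16225 = (99000 + 25*2) - 2/16225 = (99000 + 50) - 2/16225 = 99050 - 2/16225 = 1607086248/16225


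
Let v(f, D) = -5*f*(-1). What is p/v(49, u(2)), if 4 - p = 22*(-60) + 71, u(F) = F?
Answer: 179/35 ≈ 5.1143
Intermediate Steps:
v(f, D) = 5*f
p = 1253 (p = 4 - (22*(-60) + 71) = 4 - (-1320 + 71) = 4 - 1*(-1249) = 4 + 1249 = 1253)
p/v(49, u(2)) = 1253/((5*49)) = 1253/245 = 1253*(1/245) = 179/35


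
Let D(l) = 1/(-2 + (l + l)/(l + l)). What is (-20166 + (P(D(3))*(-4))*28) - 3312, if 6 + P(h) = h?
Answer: -22694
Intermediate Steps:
D(l) = -1 (D(l) = 1/(-2 + (2*l)/((2*l))) = 1/(-2 + (2*l)*(1/(2*l))) = 1/(-2 + 1) = 1/(-1) = -1)
P(h) = -6 + h
(-20166 + (P(D(3))*(-4))*28) - 3312 = (-20166 + ((-6 - 1)*(-4))*28) - 3312 = (-20166 - 7*(-4)*28) - 3312 = (-20166 + 28*28) - 3312 = (-20166 + 784) - 3312 = -19382 - 3312 = -22694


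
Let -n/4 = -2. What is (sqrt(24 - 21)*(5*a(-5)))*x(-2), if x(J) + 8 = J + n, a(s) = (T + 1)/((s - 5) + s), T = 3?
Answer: 8*sqrt(3)/3 ≈ 4.6188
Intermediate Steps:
n = 8 (n = -4*(-2) = 8)
a(s) = 4/(-5 + 2*s) (a(s) = (3 + 1)/((s - 5) + s) = 4/((-5 + s) + s) = 4/(-5 + 2*s))
x(J) = J (x(J) = -8 + (J + 8) = -8 + (8 + J) = J)
(sqrt(24 - 21)*(5*a(-5)))*x(-2) = (sqrt(24 - 21)*(5*(4/(-5 + 2*(-5)))))*(-2) = (sqrt(3)*(5*(4/(-5 - 10))))*(-2) = (sqrt(3)*(5*(4/(-15))))*(-2) = (sqrt(3)*(5*(4*(-1/15))))*(-2) = (sqrt(3)*(5*(-4/15)))*(-2) = (sqrt(3)*(-4/3))*(-2) = -4*sqrt(3)/3*(-2) = 8*sqrt(3)/3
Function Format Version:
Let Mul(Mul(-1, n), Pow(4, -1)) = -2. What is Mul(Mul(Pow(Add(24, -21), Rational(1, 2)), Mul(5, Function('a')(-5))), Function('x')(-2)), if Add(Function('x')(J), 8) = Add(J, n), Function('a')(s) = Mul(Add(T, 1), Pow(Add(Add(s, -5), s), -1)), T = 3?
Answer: Mul(Rational(8, 3), Pow(3, Rational(1, 2))) ≈ 4.6188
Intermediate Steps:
n = 8 (n = Mul(-4, -2) = 8)
Function('a')(s) = Mul(4, Pow(Add(-5, Mul(2, s)), -1)) (Function('a')(s) = Mul(Add(3, 1), Pow(Add(Add(s, -5), s), -1)) = Mul(4, Pow(Add(Add(-5, s), s), -1)) = Mul(4, Pow(Add(-5, Mul(2, s)), -1)))
Function('x')(J) = J (Function('x')(J) = Add(-8, Add(J, 8)) = Add(-8, Add(8, J)) = J)
Mul(Mul(Pow(Add(24, -21), Rational(1, 2)), Mul(5, Function('a')(-5))), Function('x')(-2)) = Mul(Mul(Pow(Add(24, -21), Rational(1, 2)), Mul(5, Mul(4, Pow(Add(-5, Mul(2, -5)), -1)))), -2) = Mul(Mul(Pow(3, Rational(1, 2)), Mul(5, Mul(4, Pow(Add(-5, -10), -1)))), -2) = Mul(Mul(Pow(3, Rational(1, 2)), Mul(5, Mul(4, Pow(-15, -1)))), -2) = Mul(Mul(Pow(3, Rational(1, 2)), Mul(5, Mul(4, Rational(-1, 15)))), -2) = Mul(Mul(Pow(3, Rational(1, 2)), Mul(5, Rational(-4, 15))), -2) = Mul(Mul(Pow(3, Rational(1, 2)), Rational(-4, 3)), -2) = Mul(Mul(Rational(-4, 3), Pow(3, Rational(1, 2))), -2) = Mul(Rational(8, 3), Pow(3, Rational(1, 2)))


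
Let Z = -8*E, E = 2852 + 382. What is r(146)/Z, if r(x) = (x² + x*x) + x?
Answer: -21389/12936 ≈ -1.6534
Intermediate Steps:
E = 3234
Z = -25872 (Z = -8*3234 = -25872)
r(x) = x + 2*x² (r(x) = (x² + x²) + x = 2*x² + x = x + 2*x²)
r(146)/Z = (146*(1 + 2*146))/(-25872) = (146*(1 + 292))*(-1/25872) = (146*293)*(-1/25872) = 42778*(-1/25872) = -21389/12936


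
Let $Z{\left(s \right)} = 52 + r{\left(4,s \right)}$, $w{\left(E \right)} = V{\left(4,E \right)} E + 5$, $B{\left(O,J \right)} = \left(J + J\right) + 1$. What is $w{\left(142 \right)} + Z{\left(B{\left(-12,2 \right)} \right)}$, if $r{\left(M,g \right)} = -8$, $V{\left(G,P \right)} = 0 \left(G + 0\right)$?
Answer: $49$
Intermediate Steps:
$B{\left(O,J \right)} = 1 + 2 J$ ($B{\left(O,J \right)} = 2 J + 1 = 1 + 2 J$)
$V{\left(G,P \right)} = 0$ ($V{\left(G,P \right)} = 0 G = 0$)
$w{\left(E \right)} = 5$ ($w{\left(E \right)} = 0 E + 5 = 0 + 5 = 5$)
$Z{\left(s \right)} = 44$ ($Z{\left(s \right)} = 52 - 8 = 44$)
$w{\left(142 \right)} + Z{\left(B{\left(-12,2 \right)} \right)} = 5 + 44 = 49$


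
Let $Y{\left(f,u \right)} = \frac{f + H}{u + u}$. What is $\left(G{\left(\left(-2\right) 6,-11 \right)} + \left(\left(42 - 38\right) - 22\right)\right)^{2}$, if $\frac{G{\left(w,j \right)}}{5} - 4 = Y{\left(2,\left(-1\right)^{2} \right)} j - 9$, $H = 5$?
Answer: $\frac{221841}{4} \approx 55460.0$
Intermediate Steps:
$Y{\left(f,u \right)} = \frac{5 + f}{2 u}$ ($Y{\left(f,u \right)} = \frac{f + 5}{u + u} = \frac{5 + f}{2 u}$)
$G{\left(w,j \right)} = -25 + \frac{35 j}{2}$ ($G{\left(w,j \right)} = 20 + 5 \left(\frac{5 + 2}{2 \left(-1\right)^{2}} j - 9\right) = 20 + 5 \left(\frac{1}{2} \cdot 1^{-1} \cdot 7 j - 9\right) = 20 + 5 \left(\frac{1}{2} \cdot 1 \cdot 7 j - 9\right) = 20 + 5 \left(\frac{7 j}{2} - 9\right) = 20 + 5 \left(-9 + \frac{7 j}{2}\right) = 20 + \left(-45 + \frac{35 j}{2}\right) = -25 + \frac{35 j}{2}$)
$\left(G{\left(\left(-2\right) 6,-11 \right)} + \left(\left(42 - 38\right) - 22\right)\right)^{2} = \left(\left(-25 + \frac{35}{2} \left(-11\right)\right) + \left(\left(42 - 38\right) - 22\right)\right)^{2} = \left(\left(-25 - \frac{385}{2}\right) + \left(4 - 22\right)\right)^{2} = \left(- \frac{435}{2} - 18\right)^{2} = \left(- \frac{471}{2}\right)^{2} = \frac{221841}{4}$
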